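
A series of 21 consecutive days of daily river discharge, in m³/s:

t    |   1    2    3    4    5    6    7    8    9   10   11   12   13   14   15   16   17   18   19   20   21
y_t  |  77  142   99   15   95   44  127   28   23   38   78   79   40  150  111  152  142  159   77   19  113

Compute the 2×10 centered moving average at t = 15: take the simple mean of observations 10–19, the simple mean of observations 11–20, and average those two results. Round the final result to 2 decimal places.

101.65

Sum over 10–19: 38 + 78 + 79 + 40 + 150 + 111 + 152 + 142 + 159 + 77 = 1026
Sum over 11–20: 78 + 79 + 40 + 150 + 111 + 152 + 142 + 159 + 77 + 19 = 1007
CMA at t=15 = (1026 + 1007) / (2·10) = 2033 / 20 = 101.65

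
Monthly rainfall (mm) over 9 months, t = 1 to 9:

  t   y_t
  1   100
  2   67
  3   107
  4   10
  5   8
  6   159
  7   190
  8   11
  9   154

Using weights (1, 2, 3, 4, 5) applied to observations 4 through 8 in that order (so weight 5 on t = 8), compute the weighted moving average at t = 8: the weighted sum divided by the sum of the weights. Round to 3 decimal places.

Weighted sum: 1·10 + 2·8 + 3·159 + 4·190 + 5·11 = 10 + 16 + 477 + 760 + 55 = 1318
Weight total: 1 + 2 + 3 + 4 + 5 = 15
WMA = 1318 / 15 = 87.867

87.867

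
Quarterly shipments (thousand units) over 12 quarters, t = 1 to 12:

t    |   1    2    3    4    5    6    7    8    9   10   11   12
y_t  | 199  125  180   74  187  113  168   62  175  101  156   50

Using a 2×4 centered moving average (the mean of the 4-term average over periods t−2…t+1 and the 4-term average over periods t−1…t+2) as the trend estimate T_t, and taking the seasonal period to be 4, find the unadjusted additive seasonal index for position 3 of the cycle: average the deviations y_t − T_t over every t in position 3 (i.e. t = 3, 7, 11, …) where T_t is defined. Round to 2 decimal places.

37.00

Season position 3 occurs at t = 3, 7 (where T_t is defined).
t=3: T_3 = 143.0000; y_3 − T_3 = 180 − 143.0000 = 37.0000
t=7: T_7 = 131.0000; y_7 − T_7 = 168 − 131.0000 = 37.0000
Mean deviation: (37.0000 + 37.0000) / 2 = 37.00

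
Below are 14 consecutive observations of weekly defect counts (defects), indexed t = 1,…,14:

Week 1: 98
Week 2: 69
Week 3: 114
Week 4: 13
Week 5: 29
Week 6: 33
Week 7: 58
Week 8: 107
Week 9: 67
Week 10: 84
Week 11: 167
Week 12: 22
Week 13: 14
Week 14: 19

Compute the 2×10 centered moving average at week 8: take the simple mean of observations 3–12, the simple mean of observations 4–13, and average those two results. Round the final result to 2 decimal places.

Sum over 3–12: 114 + 13 + 29 + 33 + 58 + 107 + 67 + 84 + 167 + 22 = 694
Sum over 4–13: 13 + 29 + 33 + 58 + 107 + 67 + 84 + 167 + 22 + 14 = 594
CMA at t=8 = (694 + 594) / (2·10) = 1288 / 20 = 64.40

64.40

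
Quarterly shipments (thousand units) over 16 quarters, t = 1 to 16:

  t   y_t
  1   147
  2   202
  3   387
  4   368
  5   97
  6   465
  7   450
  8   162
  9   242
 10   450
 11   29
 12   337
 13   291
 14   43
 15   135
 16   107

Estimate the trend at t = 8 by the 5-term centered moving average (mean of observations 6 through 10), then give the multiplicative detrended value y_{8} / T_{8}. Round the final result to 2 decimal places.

Trend T_8 = (465 + 450 + 162 + 242 + 450) / 5 = 1769/5 = 353.8000
Ratio to trend: 162 / 353.8000 = 0.46

0.46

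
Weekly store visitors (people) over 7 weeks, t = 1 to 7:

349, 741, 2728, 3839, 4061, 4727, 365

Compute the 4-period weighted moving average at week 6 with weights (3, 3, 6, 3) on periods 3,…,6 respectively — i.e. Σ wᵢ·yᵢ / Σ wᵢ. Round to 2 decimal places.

3883.20

Weighted sum: 3·2728 + 3·3839 + 6·4061 + 3·4727 = 8184 + 11517 + 24366 + 14181 = 58248
Weight total: 3 + 3 + 6 + 3 = 15
WMA = 58248 / 15 = 3883.20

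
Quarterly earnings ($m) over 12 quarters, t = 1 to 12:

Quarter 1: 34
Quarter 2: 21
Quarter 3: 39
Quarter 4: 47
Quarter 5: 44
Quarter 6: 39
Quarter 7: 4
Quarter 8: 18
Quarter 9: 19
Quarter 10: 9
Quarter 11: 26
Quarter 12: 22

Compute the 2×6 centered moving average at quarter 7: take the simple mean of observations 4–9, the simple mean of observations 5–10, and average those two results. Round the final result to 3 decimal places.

25.333

Sum over 4–9: 47 + 44 + 39 + 4 + 18 + 19 = 171
Sum over 5–10: 44 + 39 + 4 + 18 + 19 + 9 = 133
CMA at t=7 = (171 + 133) / (2·6) = 304 / 12 = 25.333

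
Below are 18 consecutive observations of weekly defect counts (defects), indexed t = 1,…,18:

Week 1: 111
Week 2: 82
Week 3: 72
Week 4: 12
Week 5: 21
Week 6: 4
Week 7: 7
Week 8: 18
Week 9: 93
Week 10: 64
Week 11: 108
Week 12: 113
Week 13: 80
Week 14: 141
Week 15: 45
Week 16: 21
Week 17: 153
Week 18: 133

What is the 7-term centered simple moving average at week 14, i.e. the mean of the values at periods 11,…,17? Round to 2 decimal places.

94.43

Sum of periods 11–17: 108 + 113 + 80 + 141 + 45 + 21 + 153 = 661
Divide by 7: 661 / 7 = 94.43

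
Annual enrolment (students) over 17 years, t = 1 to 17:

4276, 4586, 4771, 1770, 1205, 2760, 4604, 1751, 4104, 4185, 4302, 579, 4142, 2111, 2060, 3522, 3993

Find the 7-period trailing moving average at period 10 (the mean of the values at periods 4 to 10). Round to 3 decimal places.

Sum of periods 4–10: 1770 + 1205 + 2760 + 4604 + 1751 + 4104 + 4185 = 20379
Divide by 7: 20379 / 7 = 2911.286

2911.286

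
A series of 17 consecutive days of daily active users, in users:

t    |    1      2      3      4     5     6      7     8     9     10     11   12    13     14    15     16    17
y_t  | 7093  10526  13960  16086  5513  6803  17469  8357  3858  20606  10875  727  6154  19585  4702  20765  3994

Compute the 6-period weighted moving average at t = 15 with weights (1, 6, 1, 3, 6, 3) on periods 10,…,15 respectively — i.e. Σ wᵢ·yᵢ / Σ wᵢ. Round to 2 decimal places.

11833.05

Weighted sum: 1·20606 + 6·10875 + 1·727 + 3·6154 + 6·19585 + 3·4702 = 20606 + 65250 + 727 + 18462 + 117510 + 14106 = 236661
Weight total: 1 + 6 + 1 + 3 + 6 + 3 = 20
WMA = 236661 / 20 = 11833.05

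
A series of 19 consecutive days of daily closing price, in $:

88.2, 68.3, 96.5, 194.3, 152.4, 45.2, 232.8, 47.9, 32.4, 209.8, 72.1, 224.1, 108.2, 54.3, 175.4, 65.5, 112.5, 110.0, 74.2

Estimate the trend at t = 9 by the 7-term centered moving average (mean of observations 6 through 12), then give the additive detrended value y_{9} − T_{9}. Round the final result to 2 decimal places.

Trend T_9 = (45.2 + 232.8 + 47.9 + 32.4 + 209.8 + 72.1 + 224.1) / 7 = 864.3/7 = 123.4714
Detrended value: 32.4 − 123.4714 = -91.07

-91.07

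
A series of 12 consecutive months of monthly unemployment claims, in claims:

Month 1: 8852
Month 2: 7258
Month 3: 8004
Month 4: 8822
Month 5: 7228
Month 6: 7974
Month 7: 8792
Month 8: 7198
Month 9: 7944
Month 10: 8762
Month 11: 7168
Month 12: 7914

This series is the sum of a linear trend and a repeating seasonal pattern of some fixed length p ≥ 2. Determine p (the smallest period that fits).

First differences y_{t+1} − y_t: -1594, 746, 818, -1594, 746, 818, -1594, 746, …
The difference pattern repeats every 3 terms and not for any smaller step, so p = 3.

3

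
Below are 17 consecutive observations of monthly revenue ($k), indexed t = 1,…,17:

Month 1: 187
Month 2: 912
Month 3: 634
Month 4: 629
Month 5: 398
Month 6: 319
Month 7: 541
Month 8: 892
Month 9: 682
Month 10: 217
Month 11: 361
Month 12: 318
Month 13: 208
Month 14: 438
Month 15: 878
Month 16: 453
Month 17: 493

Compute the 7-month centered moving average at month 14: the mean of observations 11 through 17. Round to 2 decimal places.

449.86

Sum of periods 11–17: 361 + 318 + 208 + 438 + 878 + 453 + 493 = 3149
Divide by 7: 3149 / 7 = 449.86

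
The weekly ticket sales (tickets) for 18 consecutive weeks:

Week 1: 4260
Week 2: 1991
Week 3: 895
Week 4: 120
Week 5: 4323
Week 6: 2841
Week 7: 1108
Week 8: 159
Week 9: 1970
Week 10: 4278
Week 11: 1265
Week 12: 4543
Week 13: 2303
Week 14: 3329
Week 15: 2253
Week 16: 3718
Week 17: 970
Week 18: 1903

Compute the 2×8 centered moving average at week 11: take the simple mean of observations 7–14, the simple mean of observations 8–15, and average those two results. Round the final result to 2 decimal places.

Sum over 7–14: 1108 + 159 + 1970 + 4278 + 1265 + 4543 + 2303 + 3329 = 18955
Sum over 8–15: 159 + 1970 + 4278 + 1265 + 4543 + 2303 + 3329 + 2253 = 20100
CMA at t=11 = (18955 + 20100) / (2·8) = 39055 / 16 = 2440.94

2440.94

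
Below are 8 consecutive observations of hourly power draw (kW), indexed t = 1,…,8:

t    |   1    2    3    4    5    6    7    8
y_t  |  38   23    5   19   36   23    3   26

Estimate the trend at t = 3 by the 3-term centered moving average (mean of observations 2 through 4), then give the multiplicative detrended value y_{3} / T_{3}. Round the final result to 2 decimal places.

Trend T_3 = (23 + 5 + 19) / 3 = 47/3 = 15.6667
Ratio to trend: 5 / 15.6667 = 0.32

0.32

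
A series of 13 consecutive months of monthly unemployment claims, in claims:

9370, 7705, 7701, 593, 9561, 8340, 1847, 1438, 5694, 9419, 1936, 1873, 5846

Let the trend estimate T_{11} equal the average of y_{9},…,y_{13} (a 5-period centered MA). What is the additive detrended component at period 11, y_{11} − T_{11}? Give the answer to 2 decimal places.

-3017.60

Trend T_11 = (5694 + 9419 + 1936 + 1873 + 5846) / 5 = 24768/5 = 4953.6000
Detrended value: 1936 − 4953.6000 = -3017.60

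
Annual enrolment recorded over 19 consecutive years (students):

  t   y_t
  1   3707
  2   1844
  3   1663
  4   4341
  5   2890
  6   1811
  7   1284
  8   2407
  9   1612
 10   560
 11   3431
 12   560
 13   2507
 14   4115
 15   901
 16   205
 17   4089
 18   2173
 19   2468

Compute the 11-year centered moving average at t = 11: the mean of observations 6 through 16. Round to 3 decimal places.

1763.000

Sum of periods 6–16: 1811 + 1284 + 2407 + 1612 + 560 + 3431 + 560 + 2507 + 4115 + 901 + 205 = 19393
Divide by 11: 19393 / 11 = 1763.000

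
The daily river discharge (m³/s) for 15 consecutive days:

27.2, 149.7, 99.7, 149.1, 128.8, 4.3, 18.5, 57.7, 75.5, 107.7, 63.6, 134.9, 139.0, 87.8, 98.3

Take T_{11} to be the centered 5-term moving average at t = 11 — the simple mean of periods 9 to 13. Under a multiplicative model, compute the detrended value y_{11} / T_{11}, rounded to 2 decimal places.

Trend T_11 = (75.5 + 107.7 + 63.6 + 134.9 + 139.0) / 5 = 520.7/5 = 104.1400
Ratio to trend: 63.6 / 104.1400 = 0.61

0.61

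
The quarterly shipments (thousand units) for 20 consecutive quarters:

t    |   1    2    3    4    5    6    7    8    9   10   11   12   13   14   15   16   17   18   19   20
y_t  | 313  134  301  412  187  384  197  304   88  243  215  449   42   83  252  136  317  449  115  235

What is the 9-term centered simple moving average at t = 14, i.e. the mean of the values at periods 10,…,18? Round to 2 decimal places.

242.89

Sum of periods 10–18: 243 + 215 + 449 + 42 + 83 + 252 + 136 + 317 + 449 = 2186
Divide by 9: 2186 / 9 = 242.89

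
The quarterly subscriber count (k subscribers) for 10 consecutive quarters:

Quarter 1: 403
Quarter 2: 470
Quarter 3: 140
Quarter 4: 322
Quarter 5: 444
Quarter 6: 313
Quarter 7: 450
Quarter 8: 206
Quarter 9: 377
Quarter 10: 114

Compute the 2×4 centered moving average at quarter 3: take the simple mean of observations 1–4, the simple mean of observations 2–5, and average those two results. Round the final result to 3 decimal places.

Sum over 1–4: 403 + 470 + 140 + 322 = 1335
Sum over 2–5: 470 + 140 + 322 + 444 = 1376
CMA at t=3 = (1335 + 1376) / (2·4) = 2711 / 8 = 338.875

338.875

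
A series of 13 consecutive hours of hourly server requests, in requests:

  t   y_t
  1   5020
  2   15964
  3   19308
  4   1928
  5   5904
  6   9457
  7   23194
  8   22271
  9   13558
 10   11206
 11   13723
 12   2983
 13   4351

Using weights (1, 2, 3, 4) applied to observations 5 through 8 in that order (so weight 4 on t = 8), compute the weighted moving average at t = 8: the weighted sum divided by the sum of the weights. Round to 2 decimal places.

18348.40

Weighted sum: 1·5904 + 2·9457 + 3·23194 + 4·22271 = 5904 + 18914 + 69582 + 89084 = 183484
Weight total: 1 + 2 + 3 + 4 = 10
WMA = 183484 / 10 = 18348.40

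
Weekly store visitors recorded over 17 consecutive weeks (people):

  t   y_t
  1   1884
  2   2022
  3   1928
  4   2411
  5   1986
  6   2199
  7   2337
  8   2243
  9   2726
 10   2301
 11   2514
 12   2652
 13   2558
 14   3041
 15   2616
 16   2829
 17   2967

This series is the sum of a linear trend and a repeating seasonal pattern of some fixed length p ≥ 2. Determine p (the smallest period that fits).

First differences y_{t+1} − y_t: 138, -94, 483, -425, 213, 138, -94, 483, -425, 213, 138, -94, …
The difference pattern repeats every 5 terms and not for any smaller step, so p = 5.

5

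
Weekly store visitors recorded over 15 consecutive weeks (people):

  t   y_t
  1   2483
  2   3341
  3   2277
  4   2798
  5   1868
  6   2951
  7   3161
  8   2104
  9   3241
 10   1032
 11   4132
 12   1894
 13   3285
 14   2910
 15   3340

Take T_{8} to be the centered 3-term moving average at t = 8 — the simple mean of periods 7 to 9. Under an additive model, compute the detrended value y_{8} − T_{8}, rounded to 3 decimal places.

Trend T_8 = (3161 + 2104 + 3241) / 3 = 8506/3 = 2835.33333
Detrended value: 2104 − 2835.33333 = -731.333

-731.333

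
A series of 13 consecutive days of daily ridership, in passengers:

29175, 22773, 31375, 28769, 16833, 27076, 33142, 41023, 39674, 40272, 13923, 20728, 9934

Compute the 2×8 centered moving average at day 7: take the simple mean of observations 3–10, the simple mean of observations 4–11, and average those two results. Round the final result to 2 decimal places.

31179.75

Sum over 3–10: 31375 + 28769 + 16833 + 27076 + 33142 + 41023 + 39674 + 40272 = 258164
Sum over 4–11: 28769 + 16833 + 27076 + 33142 + 41023 + 39674 + 40272 + 13923 = 240712
CMA at t=7 = (258164 + 240712) / (2·8) = 498876 / 16 = 31179.75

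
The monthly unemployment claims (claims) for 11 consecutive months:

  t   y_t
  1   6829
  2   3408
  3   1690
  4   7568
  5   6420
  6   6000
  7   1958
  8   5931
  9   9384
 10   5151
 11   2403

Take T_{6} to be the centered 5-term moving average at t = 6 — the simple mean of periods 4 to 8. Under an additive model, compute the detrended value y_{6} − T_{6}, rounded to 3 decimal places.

424.600

Trend T_6 = (7568 + 6420 + 6000 + 1958 + 5931) / 5 = 27877/5 = 5575.40000
Detrended value: 6000 − 5575.40000 = 424.600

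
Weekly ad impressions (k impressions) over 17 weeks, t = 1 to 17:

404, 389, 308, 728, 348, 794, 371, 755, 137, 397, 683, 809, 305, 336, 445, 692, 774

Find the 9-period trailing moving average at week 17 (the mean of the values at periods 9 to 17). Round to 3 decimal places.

508.667

Sum of periods 9–17: 137 + 397 + 683 + 809 + 305 + 336 + 445 + 692 + 774 = 4578
Divide by 9: 4578 / 9 = 508.667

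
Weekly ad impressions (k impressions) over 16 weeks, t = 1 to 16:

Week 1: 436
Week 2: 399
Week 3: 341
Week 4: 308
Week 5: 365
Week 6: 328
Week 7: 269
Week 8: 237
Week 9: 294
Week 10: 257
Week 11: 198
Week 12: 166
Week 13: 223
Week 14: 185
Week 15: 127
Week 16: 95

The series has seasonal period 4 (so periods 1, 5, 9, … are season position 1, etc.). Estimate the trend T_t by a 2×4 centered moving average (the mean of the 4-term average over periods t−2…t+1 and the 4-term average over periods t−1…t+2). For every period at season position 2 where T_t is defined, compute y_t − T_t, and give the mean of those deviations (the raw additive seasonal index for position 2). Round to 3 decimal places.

19.125

Season position 2 occurs at t = 6, 10, 14 (where T_t is defined).
t=6: T_6 = 308.62500; y_6 − T_6 = 328 − 308.62500 = 19.37500
t=10: T_10 = 237.62500; y_10 − T_10 = 257 − 237.62500 = 19.37500
t=14: T_14 = 166.37500; y_14 − T_14 = 185 − 166.37500 = 18.62500
Mean deviation: (19.37500 + 19.37500 + 18.62500) / 3 = 19.125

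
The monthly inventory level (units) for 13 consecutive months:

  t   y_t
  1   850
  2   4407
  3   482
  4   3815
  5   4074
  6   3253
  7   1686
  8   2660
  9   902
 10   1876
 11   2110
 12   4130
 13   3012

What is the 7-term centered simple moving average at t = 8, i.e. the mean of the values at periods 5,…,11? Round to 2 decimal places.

Sum of periods 5–11: 4074 + 3253 + 1686 + 2660 + 902 + 1876 + 2110 = 16561
Divide by 7: 16561 / 7 = 2365.86

2365.86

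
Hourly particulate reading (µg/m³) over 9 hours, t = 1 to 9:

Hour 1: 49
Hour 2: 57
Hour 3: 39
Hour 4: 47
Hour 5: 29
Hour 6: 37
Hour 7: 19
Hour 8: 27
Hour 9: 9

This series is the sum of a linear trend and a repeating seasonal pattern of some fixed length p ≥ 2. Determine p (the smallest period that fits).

First differences y_{t+1} − y_t: 8, -18, 8, -18, 8, -18, …
The difference pattern repeats every 2 terms and not for any smaller step, so p = 2.

2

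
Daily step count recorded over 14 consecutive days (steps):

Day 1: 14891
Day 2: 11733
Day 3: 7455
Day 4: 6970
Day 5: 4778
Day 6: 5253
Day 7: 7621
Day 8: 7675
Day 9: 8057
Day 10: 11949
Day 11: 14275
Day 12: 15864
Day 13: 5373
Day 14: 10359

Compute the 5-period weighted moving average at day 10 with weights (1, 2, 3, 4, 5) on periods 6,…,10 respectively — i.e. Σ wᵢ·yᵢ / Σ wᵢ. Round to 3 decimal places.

Weighted sum: 1·5253 + 2·7621 + 3·7675 + 4·8057 + 5·11949 = 5253 + 15242 + 23025 + 32228 + 59745 = 135493
Weight total: 1 + 2 + 3 + 4 + 5 = 15
WMA = 135493 / 15 = 9032.867

9032.867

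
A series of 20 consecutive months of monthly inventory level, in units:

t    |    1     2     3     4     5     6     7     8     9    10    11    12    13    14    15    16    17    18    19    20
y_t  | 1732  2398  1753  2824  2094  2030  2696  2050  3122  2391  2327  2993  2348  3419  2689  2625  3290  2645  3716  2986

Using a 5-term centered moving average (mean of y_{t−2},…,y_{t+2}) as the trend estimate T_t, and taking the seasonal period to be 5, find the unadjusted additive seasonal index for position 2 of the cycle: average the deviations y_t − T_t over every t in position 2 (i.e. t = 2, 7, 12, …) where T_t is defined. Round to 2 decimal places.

Season position 2 occurs at t = 7, 12, 17 (where T_t is defined).
t=7: T_7 = 2398.4000; y_7 − T_7 = 2696 − 2398.4000 = 297.6000
t=12: T_12 = 2695.6000; y_12 − T_12 = 2993 − 2695.6000 = 297.4000
t=17: T_17 = 2993.0000; y_17 − T_17 = 3290 − 2993.0000 = 297.0000
Mean deviation: (297.6000 + 297.4000 + 297.0000) / 3 = 297.33

297.33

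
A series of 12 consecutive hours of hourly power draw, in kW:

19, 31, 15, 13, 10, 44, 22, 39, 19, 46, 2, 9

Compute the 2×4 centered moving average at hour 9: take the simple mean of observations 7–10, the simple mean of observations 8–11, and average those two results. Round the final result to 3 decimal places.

29.000

Sum over 7–10: 22 + 39 + 19 + 46 = 126
Sum over 8–11: 39 + 19 + 46 + 2 = 106
CMA at t=9 = (126 + 106) / (2·4) = 232 / 8 = 29.000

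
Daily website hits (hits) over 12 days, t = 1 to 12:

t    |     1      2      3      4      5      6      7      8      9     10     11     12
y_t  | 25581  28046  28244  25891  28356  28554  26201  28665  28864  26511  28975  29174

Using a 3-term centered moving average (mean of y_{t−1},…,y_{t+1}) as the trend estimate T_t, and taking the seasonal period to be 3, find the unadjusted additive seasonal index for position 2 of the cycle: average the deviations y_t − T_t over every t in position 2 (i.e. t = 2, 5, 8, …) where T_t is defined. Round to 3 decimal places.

755.333

Season position 2 occurs at t = 2, 5, 8, 11 (where T_t is defined).
t=2: T_2 = 27290.33333; y_2 − T_2 = 28046 − 27290.33333 = 755.66667
t=5: T_5 = 27600.33333; y_5 − T_5 = 28356 − 27600.33333 = 755.66667
t=8: T_8 = 27910.00000; y_8 − T_8 = 28665 − 27910.00000 = 755.00000
t=11: T_11 = 28220.00000; y_11 − T_11 = 28975 − 28220.00000 = 755.00000
Mean deviation: (755.66667 + 755.66667 + 755.00000 + 755.00000) / 4 = 755.333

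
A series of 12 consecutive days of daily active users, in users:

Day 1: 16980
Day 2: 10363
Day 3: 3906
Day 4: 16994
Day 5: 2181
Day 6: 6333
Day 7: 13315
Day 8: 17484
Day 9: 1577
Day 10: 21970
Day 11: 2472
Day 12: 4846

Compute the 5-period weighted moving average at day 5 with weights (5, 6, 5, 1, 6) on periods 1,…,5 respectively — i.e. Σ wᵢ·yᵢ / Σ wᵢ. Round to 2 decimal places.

8551.65

Weighted sum: 5·16980 + 6·10363 + 5·3906 + 1·16994 + 6·2181 = 84900 + 62178 + 19530 + 16994 + 13086 = 196688
Weight total: 5 + 6 + 5 + 1 + 6 = 23
WMA = 196688 / 23 = 8551.65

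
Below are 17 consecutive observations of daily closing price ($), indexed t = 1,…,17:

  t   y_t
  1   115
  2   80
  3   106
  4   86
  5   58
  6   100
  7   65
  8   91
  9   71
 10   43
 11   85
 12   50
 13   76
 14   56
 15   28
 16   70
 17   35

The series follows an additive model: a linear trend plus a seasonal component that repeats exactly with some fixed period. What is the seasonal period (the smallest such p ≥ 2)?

5

First differences y_{t+1} − y_t: -35, 26, -20, -28, 42, -35, 26, -20, -28, 42, -35, 26, …
The difference pattern repeats every 5 terms and not for any smaller step, so p = 5.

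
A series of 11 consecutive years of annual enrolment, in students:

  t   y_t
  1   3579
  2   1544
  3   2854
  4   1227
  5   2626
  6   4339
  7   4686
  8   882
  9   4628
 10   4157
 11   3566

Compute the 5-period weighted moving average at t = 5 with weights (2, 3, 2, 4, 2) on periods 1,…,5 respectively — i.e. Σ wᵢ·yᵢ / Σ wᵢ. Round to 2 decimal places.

Weighted sum: 2·3579 + 3·1544 + 2·2854 + 4·1227 + 2·2626 = 7158 + 4632 + 5708 + 4908 + 5252 = 27658
Weight total: 2 + 3 + 2 + 4 + 2 = 13
WMA = 27658 / 13 = 2127.54

2127.54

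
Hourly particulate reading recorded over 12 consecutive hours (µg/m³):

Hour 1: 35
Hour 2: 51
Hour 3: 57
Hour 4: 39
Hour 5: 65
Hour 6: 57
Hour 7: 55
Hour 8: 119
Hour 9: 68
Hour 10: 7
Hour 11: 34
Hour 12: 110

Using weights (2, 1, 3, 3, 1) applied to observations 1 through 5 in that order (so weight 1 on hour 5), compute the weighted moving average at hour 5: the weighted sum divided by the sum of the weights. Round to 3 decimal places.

Weighted sum: 2·35 + 1·51 + 3·57 + 3·39 + 1·65 = 70 + 51 + 171 + 117 + 65 = 474
Weight total: 2 + 1 + 3 + 3 + 1 = 10
WMA = 474 / 10 = 47.400

47.400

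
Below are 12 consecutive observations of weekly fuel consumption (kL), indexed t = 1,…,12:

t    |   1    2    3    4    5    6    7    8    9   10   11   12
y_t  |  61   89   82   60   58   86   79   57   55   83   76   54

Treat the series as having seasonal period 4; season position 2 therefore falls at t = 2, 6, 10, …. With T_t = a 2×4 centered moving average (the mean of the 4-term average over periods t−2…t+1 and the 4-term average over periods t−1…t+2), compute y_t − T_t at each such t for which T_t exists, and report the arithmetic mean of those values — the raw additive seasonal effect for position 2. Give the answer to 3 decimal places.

Season position 2 occurs at t = 6, 10 (where T_t is defined).
t=6: T_6 = 70.37500; y_6 − T_6 = 86 − 70.37500 = 15.62500
t=10: T_10 = 67.37500; y_10 − T_10 = 83 − 67.37500 = 15.62500
Mean deviation: (15.62500 + 15.62500) / 2 = 15.625

15.625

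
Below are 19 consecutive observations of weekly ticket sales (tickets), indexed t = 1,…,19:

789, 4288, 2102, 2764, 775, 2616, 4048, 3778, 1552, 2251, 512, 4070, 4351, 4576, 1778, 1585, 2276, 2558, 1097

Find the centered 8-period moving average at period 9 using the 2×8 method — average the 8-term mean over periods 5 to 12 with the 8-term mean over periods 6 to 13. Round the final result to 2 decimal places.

2673.75

Sum over 5–12: 775 + 2616 + 4048 + 3778 + 1552 + 2251 + 512 + 4070 = 19602
Sum over 6–13: 2616 + 4048 + 3778 + 1552 + 2251 + 512 + 4070 + 4351 = 23178
CMA at t=9 = (19602 + 23178) / (2·8) = 42780 / 16 = 2673.75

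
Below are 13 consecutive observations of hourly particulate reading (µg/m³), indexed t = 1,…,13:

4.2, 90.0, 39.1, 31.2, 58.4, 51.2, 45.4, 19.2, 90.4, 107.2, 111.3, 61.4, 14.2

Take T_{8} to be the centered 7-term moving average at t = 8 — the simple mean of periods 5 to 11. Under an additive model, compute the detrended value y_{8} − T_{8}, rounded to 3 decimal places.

-49.814

Trend T_8 = (58.4 + 51.2 + 45.4 + 19.2 + 90.4 + 107.2 + 111.3) / 7 = 483.1/7 = 69.01429
Detrended value: 19.2 − 69.01429 = -49.814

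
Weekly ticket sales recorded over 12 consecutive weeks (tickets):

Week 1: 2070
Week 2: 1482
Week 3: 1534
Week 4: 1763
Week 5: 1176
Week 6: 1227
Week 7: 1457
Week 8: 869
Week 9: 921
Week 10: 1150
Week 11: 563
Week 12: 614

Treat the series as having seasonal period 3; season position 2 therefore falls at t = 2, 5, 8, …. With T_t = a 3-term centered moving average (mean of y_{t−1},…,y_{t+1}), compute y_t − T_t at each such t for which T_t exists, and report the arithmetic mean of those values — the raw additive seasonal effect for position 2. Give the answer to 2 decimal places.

-213.00

Season position 2 occurs at t = 2, 5, 8, 11 (where T_t is defined).
t=2: T_2 = 1695.3333; y_2 − T_2 = 1482 − 1695.3333 = -213.3333
t=5: T_5 = 1388.6667; y_5 − T_5 = 1176 − 1388.6667 = -212.6667
t=8: T_8 = 1082.3333; y_8 − T_8 = 869 − 1082.3333 = -213.3333
t=11: T_11 = 775.6667; y_11 − T_11 = 563 − 775.6667 = -212.6667
Mean deviation: (-213.3333 + -212.6667 + -213.3333 + -212.6667) / 4 = -213.00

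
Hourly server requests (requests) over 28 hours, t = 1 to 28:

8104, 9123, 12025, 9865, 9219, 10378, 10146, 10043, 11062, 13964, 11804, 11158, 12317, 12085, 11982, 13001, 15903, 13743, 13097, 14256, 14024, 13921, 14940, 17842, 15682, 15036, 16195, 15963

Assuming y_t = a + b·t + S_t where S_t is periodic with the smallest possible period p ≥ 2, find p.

7

First differences y_{t+1} − y_t: 1019, 2902, -2160, -646, 1159, -232, -103, 1019, 2902, -2160, -646, 1159, -232, -103, 1019, 2902, …
The difference pattern repeats every 7 terms and not for any smaller step, so p = 7.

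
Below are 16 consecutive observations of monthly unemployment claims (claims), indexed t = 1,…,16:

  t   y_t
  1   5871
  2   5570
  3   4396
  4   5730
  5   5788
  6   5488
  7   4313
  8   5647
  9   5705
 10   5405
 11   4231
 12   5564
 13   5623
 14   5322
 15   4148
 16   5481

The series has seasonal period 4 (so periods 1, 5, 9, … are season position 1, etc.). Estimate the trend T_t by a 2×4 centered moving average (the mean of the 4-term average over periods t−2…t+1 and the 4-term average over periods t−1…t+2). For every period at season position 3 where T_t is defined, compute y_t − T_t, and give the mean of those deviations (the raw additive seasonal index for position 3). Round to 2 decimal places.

Season position 3 occurs at t = 3, 7, 11 (where T_t is defined).
t=3: T_3 = 5381.3750; y_3 − T_3 = 4396 − 5381.3750 = -985.3750
t=7: T_7 = 5298.6250; y_7 − T_7 = 4313 − 5298.6250 = -985.6250
t=11: T_11 = 5216.0000; y_11 − T_11 = 4231 − 5216.0000 = -985.0000
Mean deviation: (-985.3750 + -985.6250 + -985.0000) / 3 = -985.33

-985.33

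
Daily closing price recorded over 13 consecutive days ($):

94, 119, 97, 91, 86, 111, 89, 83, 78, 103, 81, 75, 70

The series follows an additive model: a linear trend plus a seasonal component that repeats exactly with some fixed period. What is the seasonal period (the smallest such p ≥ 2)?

First differences y_{t+1} − y_t: 25, -22, -6, -5, 25, -22, -6, -5, 25, -22, …
The difference pattern repeats every 4 terms and not for any smaller step, so p = 4.

4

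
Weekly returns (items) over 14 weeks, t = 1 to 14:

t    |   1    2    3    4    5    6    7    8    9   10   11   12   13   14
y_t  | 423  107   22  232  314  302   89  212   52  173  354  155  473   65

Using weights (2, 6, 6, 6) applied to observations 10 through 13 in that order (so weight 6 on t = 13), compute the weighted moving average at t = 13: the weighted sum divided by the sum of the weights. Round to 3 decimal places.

311.900

Weighted sum: 2·173 + 6·354 + 6·155 + 6·473 = 346 + 2124 + 930 + 2838 = 6238
Weight total: 2 + 6 + 6 + 6 = 20
WMA = 6238 / 20 = 311.900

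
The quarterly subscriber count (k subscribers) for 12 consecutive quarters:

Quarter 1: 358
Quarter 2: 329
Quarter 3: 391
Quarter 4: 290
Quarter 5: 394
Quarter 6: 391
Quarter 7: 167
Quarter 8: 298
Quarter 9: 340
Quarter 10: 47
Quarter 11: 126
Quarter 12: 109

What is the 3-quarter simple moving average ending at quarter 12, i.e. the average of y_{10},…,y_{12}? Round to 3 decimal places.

94.000

Sum of periods 10–12: 47 + 126 + 109 = 282
Divide by 3: 282 / 3 = 94.000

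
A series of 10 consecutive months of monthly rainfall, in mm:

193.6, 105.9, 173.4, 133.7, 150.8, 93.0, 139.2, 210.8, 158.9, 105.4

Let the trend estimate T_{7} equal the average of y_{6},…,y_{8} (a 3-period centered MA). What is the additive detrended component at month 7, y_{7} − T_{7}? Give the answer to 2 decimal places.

-8.47

Trend T_7 = (93.0 + 139.2 + 210.8) / 3 = 443.0/3 = 147.6667
Detrended value: 139.2 − 147.6667 = -8.47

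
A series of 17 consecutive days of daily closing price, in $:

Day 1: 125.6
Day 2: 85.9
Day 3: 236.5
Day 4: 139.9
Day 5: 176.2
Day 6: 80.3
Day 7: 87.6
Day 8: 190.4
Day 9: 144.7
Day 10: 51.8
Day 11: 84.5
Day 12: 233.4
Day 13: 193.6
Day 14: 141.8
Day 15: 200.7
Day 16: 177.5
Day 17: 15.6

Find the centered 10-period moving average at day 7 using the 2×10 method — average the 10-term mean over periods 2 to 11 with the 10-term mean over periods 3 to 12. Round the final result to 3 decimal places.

Sum over 2–11: 85.9 + 236.5 + 139.9 + 176.2 + 80.3 + 87.6 + 190.4 + 144.7 + 51.8 + 84.5 = 1277.8
Sum over 3–12: 236.5 + 139.9 + 176.2 + 80.3 + 87.6 + 190.4 + 144.7 + 51.8 + 84.5 + 233.4 = 1425.3
CMA at t=7 = (1277.8 + 1425.3) / (2·10) = 2703.1 / 20 = 135.155

135.155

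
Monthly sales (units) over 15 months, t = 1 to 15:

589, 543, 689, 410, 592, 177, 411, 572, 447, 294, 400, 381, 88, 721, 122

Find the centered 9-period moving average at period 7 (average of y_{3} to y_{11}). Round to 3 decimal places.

443.556

Sum of periods 3–11: 689 + 410 + 592 + 177 + 411 + 572 + 447 + 294 + 400 = 3992
Divide by 9: 3992 / 9 = 443.556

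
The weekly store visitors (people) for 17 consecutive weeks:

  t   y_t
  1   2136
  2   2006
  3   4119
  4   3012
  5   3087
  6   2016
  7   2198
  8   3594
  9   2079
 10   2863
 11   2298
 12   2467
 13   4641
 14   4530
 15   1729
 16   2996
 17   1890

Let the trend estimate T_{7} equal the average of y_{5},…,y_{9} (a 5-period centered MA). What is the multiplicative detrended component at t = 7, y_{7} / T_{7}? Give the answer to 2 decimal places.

Trend T_7 = (3087 + 2016 + 2198 + 3594 + 2079) / 5 = 12974/5 = 2594.8000
Ratio to trend: 2198 / 2594.8000 = 0.85

0.85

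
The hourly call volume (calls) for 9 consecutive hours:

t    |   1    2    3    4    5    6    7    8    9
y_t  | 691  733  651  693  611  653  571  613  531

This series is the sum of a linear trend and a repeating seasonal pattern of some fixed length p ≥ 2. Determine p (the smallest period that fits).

First differences y_{t+1} − y_t: 42, -82, 42, -82, 42, -82, …
The difference pattern repeats every 2 terms and not for any smaller step, so p = 2.

2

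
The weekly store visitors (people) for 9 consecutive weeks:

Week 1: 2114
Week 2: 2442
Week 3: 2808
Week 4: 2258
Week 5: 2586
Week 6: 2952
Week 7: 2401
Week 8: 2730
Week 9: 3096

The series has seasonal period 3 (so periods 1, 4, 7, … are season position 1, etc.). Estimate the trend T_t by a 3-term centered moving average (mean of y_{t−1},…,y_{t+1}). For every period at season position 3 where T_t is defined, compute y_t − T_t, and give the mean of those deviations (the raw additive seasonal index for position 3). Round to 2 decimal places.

305.50

Season position 3 occurs at t = 3, 6 (where T_t is defined).
t=3: T_3 = 2502.6667; y_3 − T_3 = 2808 − 2502.6667 = 305.3333
t=6: T_6 = 2646.3333; y_6 − T_6 = 2952 − 2646.3333 = 305.6667
Mean deviation: (305.3333 + 305.6667) / 2 = 305.50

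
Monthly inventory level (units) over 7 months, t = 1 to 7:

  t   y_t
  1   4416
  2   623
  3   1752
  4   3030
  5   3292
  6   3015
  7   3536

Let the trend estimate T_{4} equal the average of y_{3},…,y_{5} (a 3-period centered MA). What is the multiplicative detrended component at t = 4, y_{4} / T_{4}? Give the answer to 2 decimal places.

Trend T_4 = (1752 + 3030 + 3292) / 3 = 8074/3 = 2691.3333
Ratio to trend: 3030 / 2691.3333 = 1.13

1.13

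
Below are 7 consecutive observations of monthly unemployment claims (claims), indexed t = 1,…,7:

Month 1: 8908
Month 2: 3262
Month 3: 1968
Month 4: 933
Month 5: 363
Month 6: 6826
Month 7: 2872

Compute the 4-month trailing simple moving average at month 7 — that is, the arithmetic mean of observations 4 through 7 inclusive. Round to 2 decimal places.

2748.50

Sum of periods 4–7: 933 + 363 + 6826 + 2872 = 10994
Divide by 4: 10994 / 4 = 2748.50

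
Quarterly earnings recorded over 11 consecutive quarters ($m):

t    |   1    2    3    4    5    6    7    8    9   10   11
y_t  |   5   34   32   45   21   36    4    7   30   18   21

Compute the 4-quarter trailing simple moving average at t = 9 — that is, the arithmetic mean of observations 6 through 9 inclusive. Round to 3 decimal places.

Sum of periods 6–9: 36 + 4 + 7 + 30 = 77
Divide by 4: 77 / 4 = 19.250

19.250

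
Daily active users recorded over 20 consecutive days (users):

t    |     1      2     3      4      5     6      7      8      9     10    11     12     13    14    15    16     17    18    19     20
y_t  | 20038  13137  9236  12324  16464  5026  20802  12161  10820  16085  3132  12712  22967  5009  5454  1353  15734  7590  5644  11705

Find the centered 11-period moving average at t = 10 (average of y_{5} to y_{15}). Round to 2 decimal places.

11875.64

Sum of periods 5–15: 16464 + 5026 + 20802 + 12161 + 10820 + 16085 + 3132 + 12712 + 22967 + 5009 + 5454 = 130632
Divide by 11: 130632 / 11 = 11875.64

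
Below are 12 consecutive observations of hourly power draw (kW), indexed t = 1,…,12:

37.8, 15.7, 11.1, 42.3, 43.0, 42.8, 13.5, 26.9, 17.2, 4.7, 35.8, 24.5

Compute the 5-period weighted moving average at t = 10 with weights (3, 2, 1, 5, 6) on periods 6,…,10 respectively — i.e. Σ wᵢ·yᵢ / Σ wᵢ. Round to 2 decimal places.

Weighted sum: 3·42.8 + 2·13.5 + 1·26.9 + 5·17.2 + 6·4.7 = 128.4 + 27.0 + 26.9 + 86.0 + 28.2 = 296.5
Weight total: 3 + 2 + 1 + 5 + 6 = 17
WMA = 296.5 / 17 = 17.44

17.44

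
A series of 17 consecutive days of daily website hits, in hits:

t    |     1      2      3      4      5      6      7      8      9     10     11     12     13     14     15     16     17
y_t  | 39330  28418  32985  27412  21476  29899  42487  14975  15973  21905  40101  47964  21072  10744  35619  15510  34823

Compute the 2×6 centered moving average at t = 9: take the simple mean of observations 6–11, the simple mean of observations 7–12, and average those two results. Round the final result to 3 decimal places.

Sum over 6–11: 29899 + 42487 + 14975 + 15973 + 21905 + 40101 = 165340
Sum over 7–12: 42487 + 14975 + 15973 + 21905 + 40101 + 47964 = 183405
CMA at t=9 = (165340 + 183405) / (2·6) = 348745 / 12 = 29062.083

29062.083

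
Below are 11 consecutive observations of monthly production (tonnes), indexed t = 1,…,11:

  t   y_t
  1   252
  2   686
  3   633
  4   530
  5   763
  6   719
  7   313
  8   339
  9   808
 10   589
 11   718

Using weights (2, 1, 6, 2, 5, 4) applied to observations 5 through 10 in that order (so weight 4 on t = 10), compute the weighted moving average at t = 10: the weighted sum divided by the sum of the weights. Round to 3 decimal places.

Weighted sum: 2·763 + 1·719 + 6·313 + 2·339 + 5·808 + 4·589 = 1526 + 719 + 1878 + 678 + 4040 + 2356 = 11197
Weight total: 2 + 1 + 6 + 2 + 5 + 4 = 20
WMA = 11197 / 20 = 559.850

559.850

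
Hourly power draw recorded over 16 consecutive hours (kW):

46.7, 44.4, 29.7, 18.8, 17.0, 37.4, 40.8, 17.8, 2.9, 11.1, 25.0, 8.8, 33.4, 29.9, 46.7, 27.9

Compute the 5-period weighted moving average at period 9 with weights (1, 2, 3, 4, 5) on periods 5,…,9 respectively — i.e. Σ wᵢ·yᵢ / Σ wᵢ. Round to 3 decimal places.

Weighted sum: 1·17.0 + 2·37.4 + 3·40.8 + 4·17.8 + 5·2.9 = 17.0 + 74.8 + 122.4 + 71.2 + 14.5 = 299.9
Weight total: 1 + 2 + 3 + 4 + 5 = 15
WMA = 299.9 / 15 = 19.993

19.993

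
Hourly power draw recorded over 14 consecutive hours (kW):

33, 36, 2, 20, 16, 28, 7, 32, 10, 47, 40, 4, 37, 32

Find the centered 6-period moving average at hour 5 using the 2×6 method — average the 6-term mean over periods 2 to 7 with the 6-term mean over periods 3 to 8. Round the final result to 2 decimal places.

17.83

Sum over 2–7: 36 + 2 + 20 + 16 + 28 + 7 = 109
Sum over 3–8: 2 + 20 + 16 + 28 + 7 + 32 = 105
CMA at t=5 = (109 + 105) / (2·6) = 214 / 12 = 17.83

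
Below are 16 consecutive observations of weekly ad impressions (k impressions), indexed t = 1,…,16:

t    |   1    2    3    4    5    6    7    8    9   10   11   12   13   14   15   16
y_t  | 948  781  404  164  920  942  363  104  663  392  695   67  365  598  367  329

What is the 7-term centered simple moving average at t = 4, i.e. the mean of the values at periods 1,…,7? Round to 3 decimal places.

646.000

Sum of periods 1–7: 948 + 781 + 404 + 164 + 920 + 942 + 363 = 4522
Divide by 7: 4522 / 7 = 646.000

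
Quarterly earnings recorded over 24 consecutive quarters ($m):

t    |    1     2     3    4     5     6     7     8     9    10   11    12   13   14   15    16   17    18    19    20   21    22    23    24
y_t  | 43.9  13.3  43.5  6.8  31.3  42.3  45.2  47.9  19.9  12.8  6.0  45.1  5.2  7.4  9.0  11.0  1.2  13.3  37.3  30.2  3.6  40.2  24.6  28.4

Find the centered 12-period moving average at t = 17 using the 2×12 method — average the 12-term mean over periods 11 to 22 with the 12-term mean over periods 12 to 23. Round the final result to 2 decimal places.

18.23

Sum over 11–22: 6.0 + 45.1 + 5.2 + 7.4 + 9.0 + 11.0 + 1.2 + 13.3 + 37.3 + 30.2 + 3.6 + 40.2 = 209.5
Sum over 12–23: 45.1 + 5.2 + 7.4 + 9.0 + 11.0 + 1.2 + 13.3 + 37.3 + 30.2 + 3.6 + 40.2 + 24.6 = 228.1
CMA at t=17 = (209.5 + 228.1) / (2·12) = 437.6 / 24 = 18.23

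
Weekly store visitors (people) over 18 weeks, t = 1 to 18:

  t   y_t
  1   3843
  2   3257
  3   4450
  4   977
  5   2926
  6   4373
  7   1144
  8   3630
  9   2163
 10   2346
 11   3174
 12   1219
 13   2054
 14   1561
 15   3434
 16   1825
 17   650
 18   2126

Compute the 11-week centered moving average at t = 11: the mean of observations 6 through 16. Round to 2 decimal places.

2447.55

Sum of periods 6–16: 4373 + 1144 + 3630 + 2163 + 2346 + 3174 + 1219 + 2054 + 1561 + 3434 + 1825 = 26923
Divide by 11: 26923 / 11 = 2447.55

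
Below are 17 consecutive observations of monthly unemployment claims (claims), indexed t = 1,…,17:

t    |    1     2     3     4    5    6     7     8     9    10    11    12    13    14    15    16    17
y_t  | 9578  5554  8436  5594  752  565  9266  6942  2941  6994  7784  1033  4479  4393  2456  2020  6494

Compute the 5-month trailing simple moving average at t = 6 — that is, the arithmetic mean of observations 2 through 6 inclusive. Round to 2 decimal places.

4180.20

Sum of periods 2–6: 5554 + 8436 + 5594 + 752 + 565 = 20901
Divide by 5: 20901 / 5 = 4180.20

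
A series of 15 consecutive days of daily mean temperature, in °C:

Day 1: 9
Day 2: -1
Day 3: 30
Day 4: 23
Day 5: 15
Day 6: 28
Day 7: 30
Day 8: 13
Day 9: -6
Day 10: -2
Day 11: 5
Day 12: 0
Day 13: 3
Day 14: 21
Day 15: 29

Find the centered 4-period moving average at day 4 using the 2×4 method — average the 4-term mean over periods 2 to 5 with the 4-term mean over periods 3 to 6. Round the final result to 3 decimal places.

Sum over 2–5: (-1) + 30 + 23 + 15 = 67
Sum over 3–6: 30 + 23 + 15 + 28 = 96
CMA at t=4 = (67 + 96) / (2·4) = 163 / 8 = 20.375

20.375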